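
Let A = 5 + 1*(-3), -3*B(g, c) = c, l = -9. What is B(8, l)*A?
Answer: 6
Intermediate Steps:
B(g, c) = -c/3
A = 2 (A = 5 - 3 = 2)
B(8, l)*A = -1/3*(-9)*2 = 3*2 = 6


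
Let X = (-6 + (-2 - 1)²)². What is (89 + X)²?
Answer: 9604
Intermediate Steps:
X = 9 (X = (-6 + (-3)²)² = (-6 + 9)² = 3² = 9)
(89 + X)² = (89 + 9)² = 98² = 9604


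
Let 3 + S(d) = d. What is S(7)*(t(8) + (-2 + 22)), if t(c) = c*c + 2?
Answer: 344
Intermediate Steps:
S(d) = -3 + d
t(c) = 2 + c**2 (t(c) = c**2 + 2 = 2 + c**2)
S(7)*(t(8) + (-2 + 22)) = (-3 + 7)*((2 + 8**2) + (-2 + 22)) = 4*((2 + 64) + 20) = 4*(66 + 20) = 4*86 = 344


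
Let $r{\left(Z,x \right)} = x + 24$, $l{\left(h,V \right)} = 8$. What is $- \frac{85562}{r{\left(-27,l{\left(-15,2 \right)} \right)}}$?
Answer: $- \frac{42781}{16} \approx -2673.8$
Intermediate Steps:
$r{\left(Z,x \right)} = 24 + x$
$- \frac{85562}{r{\left(-27,l{\left(-15,2 \right)} \right)}} = - \frac{85562}{24 + 8} = - \frac{85562}{32} = \left(-85562\right) \frac{1}{32} = - \frac{42781}{16}$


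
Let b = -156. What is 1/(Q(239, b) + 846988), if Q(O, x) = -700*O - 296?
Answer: 1/679392 ≈ 1.4719e-6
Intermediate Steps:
Q(O, x) = -296 - 700*O
1/(Q(239, b) + 846988) = 1/((-296 - 700*239) + 846988) = 1/((-296 - 167300) + 846988) = 1/(-167596 + 846988) = 1/679392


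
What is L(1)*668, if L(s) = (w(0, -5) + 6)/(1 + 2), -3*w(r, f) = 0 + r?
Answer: 1336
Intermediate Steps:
w(r, f) = -r/3 (w(r, f) = -(0 + r)/3 = -r/3)
L(s) = 2 (L(s) = (-⅓*0 + 6)/(1 + 2) = (0 + 6)/3 = 6*(⅓) = 2)
L(1)*668 = 2*668 = 1336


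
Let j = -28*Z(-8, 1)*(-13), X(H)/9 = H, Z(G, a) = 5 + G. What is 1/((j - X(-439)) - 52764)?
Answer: -1/49905 ≈ -2.0038e-5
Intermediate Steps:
X(H) = 9*H
j = -1092 (j = -28*(5 - 8)*(-13) = -28*(-3)*(-13) = 84*(-13) = -1092)
1/((j - X(-439)) - 52764) = 1/((-1092 - 9*(-439)) - 52764) = 1/((-1092 - 1*(-3951)) - 52764) = 1/((-1092 + 3951) - 52764) = 1/(2859 - 52764) = 1/(-49905) = -1/49905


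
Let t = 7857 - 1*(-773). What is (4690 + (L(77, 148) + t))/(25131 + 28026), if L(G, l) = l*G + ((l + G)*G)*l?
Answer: 2588816/53157 ≈ 48.701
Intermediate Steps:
L(G, l) = G*l + G*l*(G + l) (L(G, l) = G*l + ((G + l)*G)*l = G*l + (G*(G + l))*l = G*l + G*l*(G + l))
t = 8630 (t = 7857 + 773 = 8630)
(4690 + (L(77, 148) + t))/(25131 + 28026) = (4690 + (77*148*(1 + 77 + 148) + 8630))/(25131 + 28026) = (4690 + (77*148*226 + 8630))/53157 = (4690 + (2575496 + 8630))*(1/53157) = (4690 + 2584126)*(1/53157) = 2588816*(1/53157) = 2588816/53157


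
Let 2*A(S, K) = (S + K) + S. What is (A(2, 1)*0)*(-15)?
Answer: 0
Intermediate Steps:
A(S, K) = S + K/2 (A(S, K) = ((S + K) + S)/2 = ((K + S) + S)/2 = (K + 2*S)/2 = S + K/2)
(A(2, 1)*0)*(-15) = ((2 + (½)*1)*0)*(-15) = ((2 + ½)*0)*(-15) = ((5/2)*0)*(-15) = 0*(-15) = 0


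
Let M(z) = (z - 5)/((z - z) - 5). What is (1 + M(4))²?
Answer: 36/25 ≈ 1.4400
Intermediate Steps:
M(z) = 1 - z/5 (M(z) = (-5 + z)/(0 - 5) = (-5 + z)/(-5) = (-5 + z)*(-⅕) = 1 - z/5)
(1 + M(4))² = (1 + (1 - ⅕*4))² = (1 + (1 - ⅘))² = (1 + ⅕)² = (6/5)² = 36/25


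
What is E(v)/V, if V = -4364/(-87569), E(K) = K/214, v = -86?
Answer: -3765467/466948 ≈ -8.0640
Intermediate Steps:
E(K) = K/214 (E(K) = K*(1/214) = K/214)
V = 4364/87569 (V = -4364*(-1/87569) = 4364/87569 ≈ 0.049835)
E(v)/V = ((1/214)*(-86))/(4364/87569) = -43/107*87569/4364 = -3765467/466948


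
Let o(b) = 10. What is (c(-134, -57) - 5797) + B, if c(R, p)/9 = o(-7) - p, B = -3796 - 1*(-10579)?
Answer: 1589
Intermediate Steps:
B = 6783 (B = -3796 + 10579 = 6783)
c(R, p) = 90 - 9*p (c(R, p) = 9*(10 - p) = 90 - 9*p)
(c(-134, -57) - 5797) + B = ((90 - 9*(-57)) - 5797) + 6783 = ((90 + 513) - 5797) + 6783 = (603 - 5797) + 6783 = -5194 + 6783 = 1589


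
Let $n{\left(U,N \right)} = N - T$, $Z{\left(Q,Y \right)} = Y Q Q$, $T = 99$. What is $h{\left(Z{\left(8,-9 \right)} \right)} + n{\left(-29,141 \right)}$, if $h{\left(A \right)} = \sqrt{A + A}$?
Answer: $42 + 24 i \sqrt{2} \approx 42.0 + 33.941 i$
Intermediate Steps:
$Z{\left(Q,Y \right)} = Y Q^{2}$ ($Z{\left(Q,Y \right)} = Q Y Q = Y Q^{2}$)
$n{\left(U,N \right)} = -99 + N$ ($n{\left(U,N \right)} = N - 99 = -99 + N$)
$h{\left(A \right)} = \sqrt{2} \sqrt{A}$ ($h{\left(A \right)} = \sqrt{2 A} = \sqrt{2} \sqrt{A}$)
$h{\left(Z{\left(8,-9 \right)} \right)} + n{\left(-29,141 \right)} = \sqrt{2} \sqrt{- 9 \cdot 8^{2}} + \left(-99 + 141\right) = \sqrt{2} \sqrt{\left(-9\right) 64} + 42 = \sqrt{2} \sqrt{-576} + 42 = \sqrt{2} \cdot 24 i + 42 = 24 i \sqrt{2} + 42 = 42 + 24 i \sqrt{2}$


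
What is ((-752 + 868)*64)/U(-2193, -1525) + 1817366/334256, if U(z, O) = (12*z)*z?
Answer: 13110558616769/2411280500616 ≈ 5.4372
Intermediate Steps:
U(z, O) = 12*z²
((-752 + 868)*64)/U(-2193, -1525) + 1817366/334256 = ((-752 + 868)*64)/((12*(-2193)²)) + 1817366/334256 = (116*64)/((12*4809249)) + 1817366*(1/334256) = 7424/57710988 + 908683/167128 = 7424*(1/57710988) + 908683/167128 = 1856/14427747 + 908683/167128 = 13110558616769/2411280500616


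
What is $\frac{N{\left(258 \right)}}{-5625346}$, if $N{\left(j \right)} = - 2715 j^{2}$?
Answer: $\frac{2101410}{65411} \approx 32.126$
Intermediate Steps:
$\frac{N{\left(258 \right)}}{-5625346} = \frac{\left(-2715\right) 258^{2}}{-5625346} = \left(-2715\right) 66564 \left(- \frac{1}{5625346}\right) = \left(-180721260\right) \left(- \frac{1}{5625346}\right) = \frac{2101410}{65411}$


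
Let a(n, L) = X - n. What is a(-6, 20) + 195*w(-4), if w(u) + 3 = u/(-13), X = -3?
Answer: -522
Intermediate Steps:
a(n, L) = -3 - n
w(u) = -3 - u/13 (w(u) = -3 + u/(-13) = -3 + u*(-1/13) = -3 - u/13)
a(-6, 20) + 195*w(-4) = (-3 - 1*(-6)) + 195*(-3 - 1/13*(-4)) = (-3 + 6) + 195*(-3 + 4/13) = 3 + 195*(-35/13) = 3 - 525 = -522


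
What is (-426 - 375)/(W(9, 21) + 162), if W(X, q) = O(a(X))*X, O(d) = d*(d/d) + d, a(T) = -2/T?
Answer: -801/158 ≈ -5.0696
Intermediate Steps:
O(d) = 2*d (O(d) = d*1 + d = d + d = 2*d)
W(X, q) = -4 (W(X, q) = (2*(-2/X))*X = (-4/X)*X = -4)
(-426 - 375)/(W(9, 21) + 162) = (-426 - 375)/(-4 + 162) = -801/158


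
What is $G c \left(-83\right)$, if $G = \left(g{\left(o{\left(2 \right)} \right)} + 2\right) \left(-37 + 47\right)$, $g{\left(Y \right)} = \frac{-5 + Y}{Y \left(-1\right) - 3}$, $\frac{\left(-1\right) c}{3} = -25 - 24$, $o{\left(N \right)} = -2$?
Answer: $-1098090$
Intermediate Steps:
$c = 147$ ($c = - 3 \left(-25 - 24\right) = \left(-3\right) \left(-49\right) = 147$)
$g{\left(Y \right)} = \frac{-5 + Y}{-3 - Y}$ ($g{\left(Y \right)} = \frac{-5 + Y}{- Y - 3} = \frac{-5 + Y}{-3 - Y}$)
$G = 90$ ($G = \left(\frac{5 - -2}{3 - 2} + 2\right) \left(-37 + 47\right) = \left(\frac{5 + 2}{1} + 2\right) 10 = \left(1 \cdot 7 + 2\right) 10 = \left(7 + 2\right) 10 = 9 \cdot 10 = 90$)
$G c \left(-83\right) = 90 \cdot 147 \left(-83\right) = 13230 \left(-83\right) = -1098090$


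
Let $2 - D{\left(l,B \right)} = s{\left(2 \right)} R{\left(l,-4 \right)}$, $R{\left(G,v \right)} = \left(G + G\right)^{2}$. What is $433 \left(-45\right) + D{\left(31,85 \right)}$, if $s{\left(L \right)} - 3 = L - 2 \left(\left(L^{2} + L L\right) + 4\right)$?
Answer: $53553$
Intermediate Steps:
$R{\left(G,v \right)} = 4 G^{2}$ ($R{\left(G,v \right)} = \left(2 G\right)^{2} = 4 G^{2}$)
$s{\left(L \right)} = -5 + L - 4 L^{2}$ ($s{\left(L \right)} = 3 + \left(L - 2 \left(\left(L^{2} + L L\right) + 4\right)\right) = 3 + \left(L - 2 \left(\left(L^{2} + L^{2}\right) + 4\right)\right) = 3 + \left(L - 2 \left(2 L^{2} + 4\right)\right) = 3 + \left(L - 2 \left(4 + 2 L^{2}\right)\right) = 3 - \left(8 - L + 4 L^{2}\right) = -5 + L - 4 L^{2}$)
$D{\left(l,B \right)} = 2 + 76 l^{2}$ ($D{\left(l,B \right)} = 2 - \left(-5 + 2 - 4 \cdot 2^{2}\right) 4 l^{2} = 2 - \left(-5 + 2 - 16\right) 4 l^{2} = 2 - - 19 \cdot 4 l^{2} = 2 - - 76 l^{2} = 2 + 76 l^{2}$)
$433 \left(-45\right) + D{\left(31,85 \right)} = 433 \left(-45\right) + \left(2 + 76 \cdot 31^{2}\right) = -19485 + \left(2 + 76 \cdot 961\right) = -19485 + \left(2 + 73036\right) = -19485 + 73038 = 53553$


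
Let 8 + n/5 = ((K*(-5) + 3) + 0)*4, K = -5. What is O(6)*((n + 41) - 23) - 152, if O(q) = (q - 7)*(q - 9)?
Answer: 1462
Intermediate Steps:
n = 520 (n = -40 + 5*(((-5*(-5) + 3) + 0)*4) = -40 + 5*(((25 + 3) + 0)*4) = -40 + 5*((28 + 0)*4) = -40 + 5*(28*4) = -40 + 5*112 = -40 + 560 = 520)
O(q) = (-9 + q)*(-7 + q) (O(q) = (-7 + q)*(-9 + q) = (-9 + q)*(-7 + q))
O(6)*((n + 41) - 23) - 152 = (63 + 6**2 - 16*6)*((520 + 41) - 23) - 152 = (63 + 36 - 96)*(561 - 23) - 152 = 3*538 - 152 = 1614 - 152 = 1462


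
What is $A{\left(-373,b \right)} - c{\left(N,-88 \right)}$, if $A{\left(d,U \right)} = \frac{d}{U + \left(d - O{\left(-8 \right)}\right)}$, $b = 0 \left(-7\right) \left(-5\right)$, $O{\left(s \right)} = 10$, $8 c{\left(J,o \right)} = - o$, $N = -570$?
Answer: $- \frac{3840}{383} \approx -10.026$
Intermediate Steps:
$c{\left(J,o \right)} = - \frac{o}{8}$ ($c{\left(J,o \right)} = \frac{\left(-1\right) o}{8} = - \frac{o}{8}$)
$b = 0$ ($b = 0 \left(-5\right) = 0$)
$A{\left(d,U \right)} = \frac{d}{-10 + U + d}$ ($A{\left(d,U \right)} = \frac{d}{U + \left(d - 10\right)} = \frac{d}{U + \left(-10 + d\right)} = \frac{d}{-10 + U + d}$)
$A{\left(-373,b \right)} - c{\left(N,-88 \right)} = - \frac{373}{-10 + 0 - 373} - \left(- \frac{1}{8}\right) \left(-88\right) = - \frac{373}{-383} - 11 = \left(-373\right) \left(- \frac{1}{383}\right) - 11 = \frac{373}{383} - 11 = - \frac{3840}{383}$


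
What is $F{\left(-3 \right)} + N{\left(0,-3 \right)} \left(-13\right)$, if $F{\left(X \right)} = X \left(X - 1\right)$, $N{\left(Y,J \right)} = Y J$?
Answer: $12$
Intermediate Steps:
$N{\left(Y,J \right)} = J Y$
$F{\left(X \right)} = X \left(-1 + X\right)$
$F{\left(-3 \right)} + N{\left(0,-3 \right)} \left(-13\right) = - 3 \left(-1 - 3\right) + \left(-3\right) 0 \left(-13\right) = \left(-3\right) \left(-4\right) + 0 \left(-13\right) = 12 + 0 = 12$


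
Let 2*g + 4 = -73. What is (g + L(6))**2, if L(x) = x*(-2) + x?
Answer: 7921/4 ≈ 1980.3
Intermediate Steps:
g = -77/2 (g = -2 + (1/2)*(-73) = -2 - 73/2 = -77/2 ≈ -38.500)
L(x) = -x (L(x) = -2*x + x = -x)
(g + L(6))**2 = (-77/2 - 1*6)**2 = (-77/2 - 6)**2 = (-89/2)**2 = 7921/4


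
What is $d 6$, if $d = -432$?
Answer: $-2592$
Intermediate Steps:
$d 6 = \left(-432\right) 6 = -2592$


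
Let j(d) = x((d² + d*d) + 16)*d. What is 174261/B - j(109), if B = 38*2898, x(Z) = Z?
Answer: -95139809729/36708 ≈ -2.5918e+6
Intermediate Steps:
B = 110124
j(d) = d*(16 + 2*d²) (j(d) = ((d² + d*d) + 16)*d = ((d² + d²) + 16)*d = (2*d² + 16)*d = (16 + 2*d²)*d = d*(16 + 2*d²))
174261/B - j(109) = 174261/110124 - 2*109*(8 + 109²) = 174261*(1/110124) - 2*109*(8 + 11881) = 58087/36708 - 2*109*11889 = 58087/36708 - 1*2591802 = 58087/36708 - 2591802 = -95139809729/36708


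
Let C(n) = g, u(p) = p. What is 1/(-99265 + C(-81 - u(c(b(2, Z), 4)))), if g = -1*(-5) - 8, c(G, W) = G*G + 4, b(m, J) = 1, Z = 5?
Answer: -1/99268 ≈ -1.0074e-5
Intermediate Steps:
c(G, W) = 4 + G**2 (c(G, W) = G**2 + 4 = 4 + G**2)
g = -3 (g = 5 - 8 = -3)
C(n) = -3
1/(-99265 + C(-81 - u(c(b(2, Z), 4)))) = 1/(-99265 - 3) = 1/(-99268) = -1/99268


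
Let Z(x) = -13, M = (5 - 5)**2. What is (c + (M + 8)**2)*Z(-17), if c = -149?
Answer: 1105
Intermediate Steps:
M = 0 (M = 0**2 = 0)
(c + (M + 8)**2)*Z(-17) = (-149 + (0 + 8)**2)*(-13) = (-149 + 8**2)*(-13) = (-149 + 64)*(-13) = -85*(-13) = 1105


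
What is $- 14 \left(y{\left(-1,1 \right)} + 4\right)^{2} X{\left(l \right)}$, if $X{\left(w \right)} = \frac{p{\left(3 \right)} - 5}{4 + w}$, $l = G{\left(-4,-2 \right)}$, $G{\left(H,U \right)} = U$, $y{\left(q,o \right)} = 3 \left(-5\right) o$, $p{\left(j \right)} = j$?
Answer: $1694$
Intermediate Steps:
$y{\left(q,o \right)} = - 15 o$
$l = -2$
$X{\left(w \right)} = - \frac{2}{4 + w}$ ($X{\left(w \right)} = \frac{3 - 5}{4 + w} = - \frac{2}{4 + w}$)
$- 14 \left(y{\left(-1,1 \right)} + 4\right)^{2} X{\left(l \right)} = - 14 \left(\left(-15\right) 1 + 4\right)^{2} \left(- \frac{2}{4 - 2}\right) = - 14 \left(-15 + 4\right)^{2} \left(- \frac{2}{2}\right) = - 14 \left(-11\right)^{2} \left(\left(-2\right) \frac{1}{2}\right) = \left(-14\right) 121 \left(-1\right) = \left(-1694\right) \left(-1\right) = 1694$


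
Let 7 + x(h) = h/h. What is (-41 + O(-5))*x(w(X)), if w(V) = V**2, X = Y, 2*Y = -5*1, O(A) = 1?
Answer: 240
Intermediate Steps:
Y = -5/2 (Y = (-5*1)/2 = (1/2)*(-5) = -5/2 ≈ -2.5000)
X = -5/2 ≈ -2.5000
x(h) = -6 (x(h) = -7 + h/h = -7 + 1 = -6)
(-41 + O(-5))*x(w(X)) = (-41 + 1)*(-6) = -40*(-6) = 240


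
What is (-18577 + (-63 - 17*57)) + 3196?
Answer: -16413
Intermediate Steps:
(-18577 + (-63 - 17*57)) + 3196 = (-18577 + (-63 - 969)) + 3196 = (-18577 - 1032) + 3196 = -19609 + 3196 = -16413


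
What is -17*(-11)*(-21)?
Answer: -3927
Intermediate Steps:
-17*(-11)*(-21) = -(-187)*(-21) = -1*3927 = -3927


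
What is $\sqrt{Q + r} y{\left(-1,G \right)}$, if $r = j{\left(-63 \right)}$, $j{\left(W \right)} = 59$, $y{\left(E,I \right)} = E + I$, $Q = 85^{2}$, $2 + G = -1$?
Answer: $- 8 \sqrt{1821} \approx -341.39$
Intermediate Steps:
$G = -3$ ($G = -2 - 1 = -3$)
$Q = 7225$
$r = 59$
$\sqrt{Q + r} y{\left(-1,G \right)} = \sqrt{7225 + 59} \left(-1 - 3\right) = \sqrt{7284} \left(-4\right) = 2 \sqrt{1821} \left(-4\right) = - 8 \sqrt{1821}$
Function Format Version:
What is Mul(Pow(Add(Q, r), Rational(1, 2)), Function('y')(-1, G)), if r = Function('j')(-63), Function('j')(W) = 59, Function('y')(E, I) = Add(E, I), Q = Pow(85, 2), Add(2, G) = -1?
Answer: Mul(-8, Pow(1821, Rational(1, 2))) ≈ -341.39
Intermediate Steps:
G = -3 (G = Add(-2, -1) = -3)
Q = 7225
r = 59
Mul(Pow(Add(Q, r), Rational(1, 2)), Function('y')(-1, G)) = Mul(Pow(Add(7225, 59), Rational(1, 2)), Add(-1, -3)) = Mul(Pow(7284, Rational(1, 2)), -4) = Mul(Mul(2, Pow(1821, Rational(1, 2))), -4) = Mul(-8, Pow(1821, Rational(1, 2)))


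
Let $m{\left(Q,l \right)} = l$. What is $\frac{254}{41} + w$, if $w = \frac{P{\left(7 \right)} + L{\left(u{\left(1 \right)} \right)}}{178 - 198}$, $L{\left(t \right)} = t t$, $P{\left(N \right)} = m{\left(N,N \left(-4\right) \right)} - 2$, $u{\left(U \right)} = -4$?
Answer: $\frac{2827}{410} \approx 6.8951$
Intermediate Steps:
$P{\left(N \right)} = -2 - 4 N$ ($P{\left(N \right)} = N \left(-4\right) - 2 = - 4 N - 2 = -2 - 4 N$)
$L{\left(t \right)} = t^{2}$
$w = \frac{7}{10}$ ($w = \frac{\left(-2 - 28\right) + \left(-4\right)^{2}}{178 - 198} = \frac{\left(-2 - 28\right) + 16}{-20} = \left(-30 + 16\right) \left(- \frac{1}{20}\right) = \left(-14\right) \left(- \frac{1}{20}\right) = \frac{7}{10} \approx 0.7$)
$\frac{254}{41} + w = \frac{254}{41} + \frac{7}{10} = \frac{2827}{410}$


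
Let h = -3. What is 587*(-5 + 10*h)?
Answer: -20545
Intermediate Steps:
587*(-5 + 10*h) = 587*(-5 + 10*(-3)) = 587*(-5 - 30) = 587*(-35) = -20545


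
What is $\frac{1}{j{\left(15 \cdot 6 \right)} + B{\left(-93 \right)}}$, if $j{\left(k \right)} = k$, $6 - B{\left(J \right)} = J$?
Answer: $\frac{1}{189} \approx 0.005291$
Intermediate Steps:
$B{\left(J \right)} = 6 - J$
$\frac{1}{j{\left(15 \cdot 6 \right)} + B{\left(-93 \right)}} = \frac{1}{15 \cdot 6 + \left(6 - -93\right)} = \frac{1}{90 + \left(6 + 93\right)} = \frac{1}{90 + 99} = \frac{1}{189}$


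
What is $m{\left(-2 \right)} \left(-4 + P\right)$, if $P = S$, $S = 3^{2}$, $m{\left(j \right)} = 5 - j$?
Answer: $35$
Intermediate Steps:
$S = 9$
$P = 9$
$m{\left(-2 \right)} \left(-4 + P\right) = \left(5 - -2\right) \left(-4 + 9\right) = \left(5 + 2\right) 5 = 7 \cdot 5 = 35$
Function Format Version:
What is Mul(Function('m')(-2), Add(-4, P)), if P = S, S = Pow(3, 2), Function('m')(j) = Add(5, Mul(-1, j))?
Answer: 35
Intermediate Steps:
S = 9
P = 9
Mul(Function('m')(-2), Add(-4, P)) = Mul(Add(5, Mul(-1, -2)), Add(-4, 9)) = Mul(Add(5, 2), 5) = Mul(7, 5) = 35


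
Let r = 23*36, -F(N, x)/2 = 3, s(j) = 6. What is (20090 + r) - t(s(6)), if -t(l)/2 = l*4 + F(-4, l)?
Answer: 20954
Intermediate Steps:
F(N, x) = -6 (F(N, x) = -2*3 = -6)
r = 828
t(l) = 12 - 8*l (t(l) = -2*(l*4 - 6) = -2*(4*l - 6) = -2*(-6 + 4*l) = 12 - 8*l)
(20090 + r) - t(s(6)) = (20090 + 828) - (12 - 8*6) = 20918 - (12 - 48) = 20918 - 1*(-36) = 20918 + 36 = 20954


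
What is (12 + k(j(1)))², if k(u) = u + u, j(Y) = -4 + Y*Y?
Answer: 36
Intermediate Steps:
j(Y) = -4 + Y²
k(u) = 2*u
(12 + k(j(1)))² = (12 + 2*(-4 + 1²))² = (12 + 2*(-4 + 1))² = (12 + 2*(-3))² = (12 - 6)² = 6² = 36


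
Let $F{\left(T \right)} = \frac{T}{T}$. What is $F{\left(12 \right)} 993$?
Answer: $993$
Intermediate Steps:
$F{\left(T \right)} = 1$
$F{\left(12 \right)} 993 = 1 \cdot 993 = 993$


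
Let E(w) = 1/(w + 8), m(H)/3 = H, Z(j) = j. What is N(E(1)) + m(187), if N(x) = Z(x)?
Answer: 5050/9 ≈ 561.11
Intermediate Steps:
m(H) = 3*H
E(w) = 1/(8 + w)
N(x) = x
N(E(1)) + m(187) = 1/(8 + 1) + 3*187 = 1/9 + 561 = 5050/9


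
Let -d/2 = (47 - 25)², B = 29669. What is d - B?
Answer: -30637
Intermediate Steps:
d = -968 (d = -2*(47 - 25)² = -2*22² = -2*484 = -968)
d - B = -968 - 1*29669 = -968 - 29669 = -30637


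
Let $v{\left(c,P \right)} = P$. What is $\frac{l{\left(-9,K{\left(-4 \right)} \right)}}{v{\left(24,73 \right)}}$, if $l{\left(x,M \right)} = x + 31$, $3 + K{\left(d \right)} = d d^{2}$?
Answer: $\frac{22}{73} \approx 0.30137$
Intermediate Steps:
$K{\left(d \right)} = -3 + d^{3}$ ($K{\left(d \right)} = -3 + d d^{2} = -3 + d^{3}$)
$l{\left(x,M \right)} = 31 + x$
$\frac{l{\left(-9,K{\left(-4 \right)} \right)}}{v{\left(24,73 \right)}} = \frac{31 - 9}{73} = 22 \cdot \frac{1}{73} = \frac{22}{73}$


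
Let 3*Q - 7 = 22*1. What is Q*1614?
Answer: 15602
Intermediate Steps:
Q = 29/3 (Q = 7/3 + (22*1)/3 = 7/3 + (⅓)*22 = 7/3 + 22/3 = 29/3 ≈ 9.6667)
Q*1614 = (29/3)*1614 = 15602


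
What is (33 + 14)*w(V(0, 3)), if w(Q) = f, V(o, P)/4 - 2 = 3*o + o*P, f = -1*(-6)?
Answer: 282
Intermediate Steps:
f = 6
V(o, P) = 8 + 12*o + 4*P*o (V(o, P) = 8 + 4*(3*o + o*P) = 8 + 4*(3*o + P*o) = 8 + (12*o + 4*P*o) = 8 + 12*o + 4*P*o)
w(Q) = 6
(33 + 14)*w(V(0, 3)) = (33 + 14)*6 = 47*6 = 282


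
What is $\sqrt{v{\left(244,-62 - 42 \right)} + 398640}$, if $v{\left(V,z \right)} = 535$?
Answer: $5 \sqrt{15967} \approx 631.8$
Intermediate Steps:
$\sqrt{v{\left(244,-62 - 42 \right)} + 398640} = \sqrt{535 + 398640} = \sqrt{399175} = 5 \sqrt{15967}$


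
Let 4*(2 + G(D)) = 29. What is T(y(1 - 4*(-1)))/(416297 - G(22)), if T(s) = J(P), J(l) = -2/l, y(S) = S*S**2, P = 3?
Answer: -8/4995501 ≈ -1.6014e-6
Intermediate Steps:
G(D) = 21/4 (G(D) = -2 + (1/4)*29 = -2 + 29/4 = 21/4)
y(S) = S**3
T(s) = -2/3
T(y(1 - 4*(-1)))/(416297 - G(22)) = -2/(3*(416297 - 1*21/4)) = -2/(3*(416297 - 21/4)) = -2/(3*1665167/4) = -2/3*4/1665167 = -8/4995501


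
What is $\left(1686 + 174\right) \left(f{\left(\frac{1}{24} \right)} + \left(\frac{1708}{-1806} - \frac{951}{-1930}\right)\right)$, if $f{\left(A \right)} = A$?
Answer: $- \frac{12698499}{16598} \approx -765.06$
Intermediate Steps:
$\left(1686 + 174\right) \left(f{\left(\frac{1}{24} \right)} + \left(\frac{1708}{-1806} - \frac{951}{-1930}\right)\right) = \left(1686 + 174\right) \left(\frac{1}{24} + \left(\frac{1708}{-1806} - \frac{951}{-1930}\right)\right) = 1860 \left(\frac{1}{24} + \left(1708 \left(- \frac{1}{1806}\right) - - \frac{951}{1930}\right)\right) = 1860 \left(\frac{1}{24} + \left(- \frac{122}{129} + \frac{951}{1930}\right)\right) = 1860 \left(\frac{1}{24} - \frac{112781}{248970}\right) = 1860 \left(- \frac{136543}{331960}\right) = - \frac{12698499}{16598}$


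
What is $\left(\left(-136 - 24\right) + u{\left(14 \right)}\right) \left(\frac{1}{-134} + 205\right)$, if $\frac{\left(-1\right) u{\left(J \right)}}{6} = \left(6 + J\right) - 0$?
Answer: $- \frac{3845660}{67} \approx -57398.0$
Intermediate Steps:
$u{\left(J \right)} = -36 - 6 J$ ($u{\left(J \right)} = - 6 \left(\left(6 + J\right) - 0\right) = - 6 \left(\left(6 + J\right) + 0\right) = - 6 \left(6 + J\right) = -36 - 6 J$)
$\left(\left(-136 - 24\right) + u{\left(14 \right)}\right) \left(\frac{1}{-134} + 205\right) = \left(\left(-136 - 24\right) - 120\right) \left(\frac{1}{-134} + 205\right) = \left(\left(-136 - 24\right) - 120\right) \left(- \frac{1}{134} + 205\right) = \left(-160 - 120\right) \frac{27469}{134} = \left(-280\right) \frac{27469}{134} = - \frac{3845660}{67}$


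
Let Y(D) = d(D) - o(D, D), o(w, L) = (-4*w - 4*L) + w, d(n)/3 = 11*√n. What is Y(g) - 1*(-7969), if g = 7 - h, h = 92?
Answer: 7374 + 33*I*√85 ≈ 7374.0 + 304.25*I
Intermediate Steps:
d(n) = 33*√n (d(n) = 3*(11*√n) = 33*√n)
o(w, L) = -4*L - 3*w (o(w, L) = (-4*L - 4*w) + w = -4*L - 3*w)
g = -85 (g = 7 - 1*92 = 7 - 92 = -85)
Y(D) = 7*D + 33*√D (Y(D) = 33*√D - (-4*D - 3*D) = 33*√D - (-7)*D = 33*√D + 7*D = 7*D + 33*√D)
Y(g) - 1*(-7969) = (7*(-85) + 33*√(-85)) - 1*(-7969) = (-595 + 33*(I*√85)) + 7969 = (-595 + 33*I*√85) + 7969 = 7374 + 33*I*√85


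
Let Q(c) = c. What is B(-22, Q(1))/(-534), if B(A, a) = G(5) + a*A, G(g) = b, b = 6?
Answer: 8/267 ≈ 0.029963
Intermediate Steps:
G(g) = 6
B(A, a) = 6 + A*a (B(A, a) = 6 + a*A = 6 + A*a)
B(-22, Q(1))/(-534) = (6 - 22*1)/(-534) = (6 - 22)*(-1/534) = -16*(-1/534) = 8/267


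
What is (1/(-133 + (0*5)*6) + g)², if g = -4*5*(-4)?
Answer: 113188321/17689 ≈ 6398.8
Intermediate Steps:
g = 80 (g = -20*(-4) = 80)
(1/(-133 + (0*5)*6) + g)² = (1/(-133 + (0*5)*6) + 80)² = (1/(-133 + 0*6) + 80)² = (1/(-133 + 0) + 80)² = (1/(-133) + 80)² = (-1/133 + 80)² = (10639/133)² = 113188321/17689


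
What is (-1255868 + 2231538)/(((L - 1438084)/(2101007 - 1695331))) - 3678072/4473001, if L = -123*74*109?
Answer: -885224569012496732/5435147988101 ≈ -1.6287e+5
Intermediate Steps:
L = -992118 (L = -9102*109 = -992118)
(-1255868 + 2231538)/(((L - 1438084)/(2101007 - 1695331))) - 3678072/4473001 = (-1255868 + 2231538)/(((-992118 - 1438084)/(2101007 - 1695331))) - 3678072/4473001 = 975670/((-2430202/405676)) - 3678072*1/4473001 = 975670/((-2430202*1/405676)) - 3678072/4473001 = 975670/(-1215101/202838) - 3678072/4473001 = 975670*(-202838/1215101) - 3678072/4473001 = -197902951460/1215101 - 3678072/4473001 = -885224569012496732/5435147988101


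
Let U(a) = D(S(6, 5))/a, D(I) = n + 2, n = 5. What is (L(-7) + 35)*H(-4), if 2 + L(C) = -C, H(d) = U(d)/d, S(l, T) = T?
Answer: 35/2 ≈ 17.500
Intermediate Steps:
D(I) = 7 (D(I) = 5 + 2 = 7)
U(a) = 7/a
H(d) = 7/d**2 (H(d) = (7/d)/d = 7/d**2)
L(C) = -2 - C
(L(-7) + 35)*H(-4) = ((-2 - 1*(-7)) + 35)*(7/(-4)**2) = ((-2 + 7) + 35)*(7*(1/16)) = (5 + 35)*(7/16) = 40*(7/16) = 35/2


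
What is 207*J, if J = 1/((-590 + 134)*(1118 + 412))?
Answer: -23/77520 ≈ -0.00029670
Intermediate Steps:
J = -1/697680 (J = 1/(-456*1530) = 1/(-697680) = -1/697680 ≈ -1.4333e-6)
207*J = 207*(-1/697680) = -23/77520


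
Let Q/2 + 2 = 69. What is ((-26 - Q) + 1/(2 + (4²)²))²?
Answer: 1703955841/66564 ≈ 25599.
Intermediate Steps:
Q = 134 (Q = -4 + 2*69 = -4 + 138 = 134)
((-26 - Q) + 1/(2 + (4²)²))² = ((-26 - 1*134) + 1/(2 + (4²)²))² = ((-26 - 134) + 1/(2 + 16²))² = (-160 + 1/(2 + 256))² = (-160 + 1/258)² = (-41279/258)² = 1703955841/66564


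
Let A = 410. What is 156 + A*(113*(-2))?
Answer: -92504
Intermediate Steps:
156 + A*(113*(-2)) = 156 + 410*(113*(-2)) = 156 + 410*(-226) = 156 - 92660 = -92504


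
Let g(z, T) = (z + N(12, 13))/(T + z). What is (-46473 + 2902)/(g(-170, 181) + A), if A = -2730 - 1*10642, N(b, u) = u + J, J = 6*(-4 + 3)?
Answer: 479281/147255 ≈ 3.2548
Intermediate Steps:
J = -6 (J = 6*(-1) = -6)
N(b, u) = -6 + u (N(b, u) = u - 6 = -6 + u)
g(z, T) = (7 + z)/(T + z) (g(z, T) = (z + (-6 + 13))/(T + z) = (z + 7)/(T + z) = (7 + z)/(T + z))
A = -13372 (A = -2730 - 10642 = -13372)
(-46473 + 2902)/(g(-170, 181) + A) = (-46473 + 2902)/((7 - 170)/(181 - 170) - 13372) = -43571/(-163/11 - 13372) = -43571/(-147255/11) = -43571*(-11/147255) = 479281/147255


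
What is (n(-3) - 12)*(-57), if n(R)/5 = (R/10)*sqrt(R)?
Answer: 684 + 171*I*sqrt(3)/2 ≈ 684.0 + 148.09*I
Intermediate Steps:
n(R) = R**(3/2)/2 (n(R) = 5*((R/10)*sqrt(R)) = 5*(R**(3/2)/10) = R**(3/2)/2)
(n(-3) - 12)*(-57) = ((-3)**(3/2)/2 - 12)*(-57) = ((-3*I*sqrt(3))/2 - 12)*(-57) = (-3*I*sqrt(3)/2 - 12)*(-57) = (-12 - 3*I*sqrt(3)/2)*(-57) = 684 + 171*I*sqrt(3)/2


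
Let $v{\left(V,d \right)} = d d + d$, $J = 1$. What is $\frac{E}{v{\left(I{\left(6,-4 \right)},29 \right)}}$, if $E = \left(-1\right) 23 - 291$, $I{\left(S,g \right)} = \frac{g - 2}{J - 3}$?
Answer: $- \frac{157}{435} \approx -0.36092$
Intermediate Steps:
$I{\left(S,g \right)} = 1 - \frac{g}{2}$ ($I{\left(S,g \right)} = \frac{g - 2}{1 - 3} = \frac{-2 + g}{-2} = \left(-2 + g\right) \left(- \frac{1}{2}\right) = 1 - \frac{g}{2}$)
$v{\left(V,d \right)} = d + d^{2}$ ($v{\left(V,d \right)} = d^{2} + d = d + d^{2}$)
$E = -314$ ($E = -23 - 291 = -314$)
$\frac{E}{v{\left(I{\left(6,-4 \right)},29 \right)}} = - \frac{314}{29 \left(1 + 29\right)} = - \frac{314}{29 \cdot 30} = - \frac{314}{870} = \left(-314\right) \frac{1}{870} = - \frac{157}{435}$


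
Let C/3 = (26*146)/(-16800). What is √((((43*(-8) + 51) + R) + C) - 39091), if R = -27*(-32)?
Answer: I*√755005286/140 ≈ 196.27*I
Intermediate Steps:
R = 864
C = -949/1400 (C = 3*((26*146)/(-16800)) = 3*(3796*(-1/16800)) = 3*(-949/4200) = -949/1400 ≈ -0.67786)
√((((43*(-8) + 51) + R) + C) - 39091) = √((((43*(-8) + 51) + 864) - 949/1400) - 39091) = √((((-344 + 51) + 864) - 949/1400) - 39091) = √(((-293 + 864) - 949/1400) - 39091) = √((571 - 949/1400) - 39091) = √(798451/1400 - 39091) = √(-53928949/1400) = I*√755005286/140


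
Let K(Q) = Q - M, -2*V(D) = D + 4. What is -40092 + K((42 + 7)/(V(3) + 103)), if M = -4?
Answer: -7977414/199 ≈ -40088.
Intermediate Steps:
V(D) = -2 - D/2 (V(D) = -(D + 4)/2 = -(4 + D)/2 = -2 - D/2)
K(Q) = 4 + Q (K(Q) = Q - 1*(-4) = Q + 4 = 4 + Q)
-40092 + K((42 + 7)/(V(3) + 103)) = -40092 + (4 + (42 + 7)/((-2 - 1/2*3) + 103)) = -40092 + (4 + 49/((-2 - 3/2) + 103)) = -40092 + (4 + 49/(-7/2 + 103)) = -40092 + (4 + 49/(199/2)) = -40092 + (4 + 49*(2/199)) = -40092 + (4 + 98/199) = -40092 + 894/199 = -7977414/199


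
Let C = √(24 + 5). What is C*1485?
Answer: 1485*√29 ≈ 7997.0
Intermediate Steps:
C = √29 ≈ 5.3852
C*1485 = √29*1485 = 1485*√29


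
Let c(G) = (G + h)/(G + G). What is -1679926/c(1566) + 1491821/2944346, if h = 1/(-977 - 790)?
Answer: -27373935091823455283/8147361647866 ≈ -3.3599e+6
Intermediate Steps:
h = -1/1767 (h = 1/(-1767) = -1/1767 ≈ -0.00056593)
c(G) = (-1/1767 + G)/(2*G) (c(G) = (G - 1/1767)/(G + G) = (-1/1767 + G)/((2*G)) = (-1/1767 + G)*(1/(2*G)) = (-1/1767 + G)/(2*G))
-1679926/c(1566) + 1491821/2944346 = -1679926*5534244/(-1 + 1767*1566) + 1491821/2944346 = -1679926*5534244/(-1 + 2767122) + 1491821*(1/2944346) = -1679926/((1/3534)*(1/1566)*2767121) + 1491821/2944346 = -1679926/2767121/5534244 + 1491821/2944346 = -1679926*5534244/2767121 + 1491821/2944346 = -9297120385944/2767121 + 1491821/2944346 = -27373935091823455283/8147361647866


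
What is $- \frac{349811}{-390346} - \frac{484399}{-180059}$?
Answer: $\frac{2083221743}{580870334} \approx 3.5864$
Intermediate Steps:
$- \frac{349811}{-390346} - \frac{484399}{-180059} = \left(-349811\right) \left(- \frac{1}{390346}\right) - - \frac{484399}{180059} = \frac{2891}{3226} + \frac{484399}{180059} = \frac{2083221743}{580870334}$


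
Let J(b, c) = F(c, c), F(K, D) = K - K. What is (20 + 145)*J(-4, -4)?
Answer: 0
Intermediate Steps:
F(K, D) = 0
J(b, c) = 0
(20 + 145)*J(-4, -4) = (20 + 145)*0 = 165*0 = 0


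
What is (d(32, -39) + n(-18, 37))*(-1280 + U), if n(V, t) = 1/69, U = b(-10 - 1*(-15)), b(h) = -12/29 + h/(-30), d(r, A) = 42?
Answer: -645958079/12006 ≈ -53803.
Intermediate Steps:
b(h) = -12/29 - h/30 (b(h) = -12*1/29 + h*(-1/30) = -12/29 - h/30)
U = -101/174 (U = -12/29 - (-10 - 1*(-15))/30 = -12/29 - (-10 + 15)/30 = -12/29 - 1/30*5 = -12/29 - ⅙ = -101/174 ≈ -0.58046)
n(V, t) = 1/69
(d(32, -39) + n(-18, 37))*(-1280 + U) = (42 + 1/69)*(-1280 - 101/174) = (2899/69)*(-222821/174) = -645958079/12006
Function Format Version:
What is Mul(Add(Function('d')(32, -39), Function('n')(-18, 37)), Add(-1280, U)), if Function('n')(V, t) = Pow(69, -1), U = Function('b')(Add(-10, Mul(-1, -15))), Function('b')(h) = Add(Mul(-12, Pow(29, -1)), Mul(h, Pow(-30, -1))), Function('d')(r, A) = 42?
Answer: Rational(-645958079, 12006) ≈ -53803.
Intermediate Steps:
Function('b')(h) = Add(Rational(-12, 29), Mul(Rational(-1, 30), h)) (Function('b')(h) = Add(Mul(-12, Rational(1, 29)), Mul(h, Rational(-1, 30))) = Add(Rational(-12, 29), Mul(Rational(-1, 30), h)))
U = Rational(-101, 174) (U = Add(Rational(-12, 29), Mul(Rational(-1, 30), Add(-10, Mul(-1, -15)))) = Add(Rational(-12, 29), Mul(Rational(-1, 30), Add(-10, 15))) = Add(Rational(-12, 29), Mul(Rational(-1, 30), 5)) = Add(Rational(-12, 29), Rational(-1, 6)) = Rational(-101, 174) ≈ -0.58046)
Function('n')(V, t) = Rational(1, 69)
Mul(Add(Function('d')(32, -39), Function('n')(-18, 37)), Add(-1280, U)) = Mul(Add(42, Rational(1, 69)), Add(-1280, Rational(-101, 174))) = Mul(Rational(2899, 69), Rational(-222821, 174)) = Rational(-645958079, 12006)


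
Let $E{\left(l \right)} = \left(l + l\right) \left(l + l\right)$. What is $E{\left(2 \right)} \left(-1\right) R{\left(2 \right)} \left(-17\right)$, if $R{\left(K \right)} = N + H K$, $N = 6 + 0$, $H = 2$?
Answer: $2720$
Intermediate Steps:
$N = 6$
$R{\left(K \right)} = 6 + 2 K$
$E{\left(l \right)} = 4 l^{2}$ ($E{\left(l \right)} = 2 l 2 l = 4 l^{2}$)
$E{\left(2 \right)} \left(-1\right) R{\left(2 \right)} \left(-17\right) = 4 \cdot 2^{2} \left(-1\right) \left(6 + 2 \cdot 2\right) \left(-17\right) = 4 \cdot 4 \left(-1\right) \left(6 + 4\right) \left(-17\right) = 16 \left(-1\right) 10 \left(-17\right) = \left(-16\right) 10 \left(-17\right) = \left(-160\right) \left(-17\right) = 2720$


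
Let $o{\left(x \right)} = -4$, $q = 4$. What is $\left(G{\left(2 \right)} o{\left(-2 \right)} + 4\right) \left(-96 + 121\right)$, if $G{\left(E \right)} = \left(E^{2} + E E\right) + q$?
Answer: $-1100$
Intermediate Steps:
$G{\left(E \right)} = 4 + 2 E^{2}$ ($G{\left(E \right)} = \left(E^{2} + E E\right) + 4 = \left(E^{2} + E^{2}\right) + 4 = 2 E^{2} + 4 = 4 + 2 E^{2}$)
$\left(G{\left(2 \right)} o{\left(-2 \right)} + 4\right) \left(-96 + 121\right) = \left(\left(4 + 2 \cdot 2^{2}\right) \left(-4\right) + 4\right) \left(-96 + 121\right) = \left(\left(4 + 2 \cdot 4\right) \left(-4\right) + 4\right) 25 = \left(\left(4 + 8\right) \left(-4\right) + 4\right) 25 = \left(12 \left(-4\right) + 4\right) 25 = \left(-48 + 4\right) 25 = \left(-44\right) 25 = -1100$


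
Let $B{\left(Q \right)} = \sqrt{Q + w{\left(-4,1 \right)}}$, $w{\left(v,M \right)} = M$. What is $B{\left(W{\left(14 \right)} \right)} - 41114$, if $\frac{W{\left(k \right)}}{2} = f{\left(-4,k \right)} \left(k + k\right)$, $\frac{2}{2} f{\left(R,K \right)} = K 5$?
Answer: $-41114 + \sqrt{3921} \approx -41051.0$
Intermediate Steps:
$f{\left(R,K \right)} = 5 K$ ($f{\left(R,K \right)} = K 5 = 5 K$)
$W{\left(k \right)} = 20 k^{2}$ ($W{\left(k \right)} = 2 \cdot 5 k \left(k + k\right) = 2 \cdot 5 k 2 k = 2 \cdot 10 k^{2} = 20 k^{2}$)
$B{\left(Q \right)} = \sqrt{1 + Q}$ ($B{\left(Q \right)} = \sqrt{Q + 1} = \sqrt{1 + Q}$)
$B{\left(W{\left(14 \right)} \right)} - 41114 = \sqrt{1 + 20 \cdot 14^{2}} - 41114 = \sqrt{1 + 20 \cdot 196} - 41114 = \sqrt{1 + 3920} - 41114 = \sqrt{3921} - 41114 = -41114 + \sqrt{3921}$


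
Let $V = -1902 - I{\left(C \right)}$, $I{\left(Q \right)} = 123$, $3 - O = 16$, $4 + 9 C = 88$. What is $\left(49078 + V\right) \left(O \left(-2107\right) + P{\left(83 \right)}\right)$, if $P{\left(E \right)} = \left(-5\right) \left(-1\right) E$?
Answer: $1308355718$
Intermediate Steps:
$C = \frac{28}{3}$ ($C = - \frac{4}{9} + \frac{1}{9} \cdot 88 = - \frac{4}{9} + \frac{88}{9} = \frac{28}{3} \approx 9.3333$)
$O = -13$ ($O = 3 - 16 = -13$)
$V = -2025$ ($V = -1902 - 123 = -2025$)
$P{\left(E \right)} = 5 E$
$\left(49078 + V\right) \left(O \left(-2107\right) + P{\left(83 \right)}\right) = \left(49078 - 2025\right) \left(\left(-13\right) \left(-2107\right) + 5 \cdot 83\right) = 47053 \left(27391 + 415\right) = 47053 \cdot 27806 = 1308355718$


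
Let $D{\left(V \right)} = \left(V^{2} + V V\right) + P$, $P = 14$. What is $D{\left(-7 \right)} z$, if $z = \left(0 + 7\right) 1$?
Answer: $784$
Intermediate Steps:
$D{\left(V \right)} = 14 + 2 V^{2}$ ($D{\left(V \right)} = \left(V^{2} + V V\right) + 14 = \left(V^{2} + V^{2}\right) + 14 = 2 V^{2} + 14 = 14 + 2 V^{2}$)
$z = 7$ ($z = 7 \cdot 1 = 7$)
$D{\left(-7 \right)} z = \left(14 + 2 \left(-7\right)^{2}\right) 7 = \left(14 + 2 \cdot 49\right) 7 = \left(14 + 98\right) 7 = 112 \cdot 7 = 784$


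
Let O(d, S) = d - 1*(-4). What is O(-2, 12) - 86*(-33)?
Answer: 2840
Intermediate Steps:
O(d, S) = 4 + d (O(d, S) = d + 4 = 4 + d)
O(-2, 12) - 86*(-33) = (4 - 2) - 86*(-33) = 2 + 2838 = 2840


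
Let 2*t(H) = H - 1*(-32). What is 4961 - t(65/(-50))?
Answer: 98913/20 ≈ 4945.6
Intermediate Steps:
t(H) = 16 + H/2 (t(H) = (H - 1*(-32))/2 = (H + 32)/2 = (32 + H)/2 = 16 + H/2)
4961 - t(65/(-50)) = 4961 - (16 + (65/(-50))/2) = 4961 - (16 + (65*(-1/50))/2) = 4961 - (16 + (1/2)*(-13/10)) = 4961 - (16 - 13/20) = 4961 - 1*307/20 = 4961 - 307/20 = 98913/20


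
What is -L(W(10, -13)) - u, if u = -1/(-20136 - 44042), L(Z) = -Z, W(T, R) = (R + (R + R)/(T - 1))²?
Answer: 1312375841/5198418 ≈ 252.46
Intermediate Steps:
W(T, R) = (R + 2*R/(-1 + T))² (W(T, R) = (R + (2*R)/(-1 + T))² = (R + 2*R/(-1 + T))²)
u = 1/64178 (u = -1/(-64178) = -1*(-1/64178) = 1/64178 ≈ 1.5582e-5)
-L(W(10, -13)) - u = -(-1)*(-13)²*(1 + 10)²/(-1 + 10)² - 1*1/64178 = -(-1)*169*11²/9² - 1/64178 = -(-1)*169*121*(1/81) - 1/64178 = -(-1)*20449/81 - 1/64178 = -1*(-20449/81) - 1/64178 = 20449/81 - 1/64178 = 1312375841/5198418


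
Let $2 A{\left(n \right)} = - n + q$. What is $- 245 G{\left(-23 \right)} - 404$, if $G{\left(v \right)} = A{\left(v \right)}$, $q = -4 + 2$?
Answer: $- \frac{5953}{2} \approx -2976.5$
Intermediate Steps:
$q = -2$
$A{\left(n \right)} = -1 - \frac{n}{2}$ ($A{\left(n \right)} = \frac{- n - 2}{2} = \frac{-2 - n}{2} = -1 - \frac{n}{2}$)
$G{\left(v \right)} = -1 - \frac{v}{2}$
$- 245 G{\left(-23 \right)} - 404 = - 245 \left(-1 - - \frac{23}{2}\right) - 404 = - 245 \left(-1 + \frac{23}{2}\right) - 404 = \left(-245\right) \frac{21}{2} - 404 = - \frac{5145}{2} - 404 = - \frac{5953}{2}$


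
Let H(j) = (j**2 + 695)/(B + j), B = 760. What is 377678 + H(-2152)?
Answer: 173698659/464 ≈ 3.7435e+5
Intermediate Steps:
H(j) = (695 + j**2)/(760 + j) (H(j) = (j**2 + 695)/(760 + j) = (695 + j**2)/(760 + j))
377678 + H(-2152) = 377678 + (695 + (-2152)**2)/(760 - 2152) = 377678 + (695 + 4631104)/(-1392) = 377678 - 1/1392*4631799 = 377678 - 1543933/464 = 173698659/464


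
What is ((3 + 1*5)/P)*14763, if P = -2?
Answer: -59052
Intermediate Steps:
((3 + 1*5)/P)*14763 = ((3 + 1*5)/(-2))*14763 = ((3 + 5)*(-1/2))*14763 = (8*(-1/2))*14763 = -4*14763 = -59052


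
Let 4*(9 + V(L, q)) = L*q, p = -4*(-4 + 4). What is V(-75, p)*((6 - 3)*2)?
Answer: -54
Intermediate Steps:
p = 0 (p = -4*0 = 0)
V(L, q) = -9 + L*q/4 (V(L, q) = -9 + (L*q)/4 = -9 + L*q/4)
V(-75, p)*((6 - 3)*2) = (-9 + (¼)*(-75)*0)*((6 - 3)*2) = (-9 + 0)*(3*2) = -9*6 = -54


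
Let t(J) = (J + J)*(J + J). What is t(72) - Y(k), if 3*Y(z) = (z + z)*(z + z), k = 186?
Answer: -25392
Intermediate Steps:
Y(z) = 4*z**2/3 (Y(z) = ((z + z)*(z + z))/3 = ((2*z)*(2*z))/3 = (4*z**2)/3 = 4*z**2/3)
t(J) = 4*J**2 (t(J) = (2*J)*(2*J) = 4*J**2)
t(72) - Y(k) = 4*72**2 - 4*186**2/3 = 4*5184 - 4*34596/3 = 20736 - 1*46128 = 20736 - 46128 = -25392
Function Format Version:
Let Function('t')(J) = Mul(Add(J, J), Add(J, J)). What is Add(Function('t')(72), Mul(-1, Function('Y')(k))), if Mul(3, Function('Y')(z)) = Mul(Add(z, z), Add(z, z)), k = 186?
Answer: -25392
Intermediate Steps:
Function('Y')(z) = Mul(Rational(4, 3), Pow(z, 2)) (Function('Y')(z) = Mul(Rational(1, 3), Mul(Add(z, z), Add(z, z))) = Mul(Rational(1, 3), Mul(Mul(2, z), Mul(2, z))) = Mul(Rational(1, 3), Mul(4, Pow(z, 2))) = Mul(Rational(4, 3), Pow(z, 2)))
Function('t')(J) = Mul(4, Pow(J, 2)) (Function('t')(J) = Mul(Mul(2, J), Mul(2, J)) = Mul(4, Pow(J, 2)))
Add(Function('t')(72), Mul(-1, Function('Y')(k))) = Add(Mul(4, Pow(72, 2)), Mul(-1, Mul(Rational(4, 3), Pow(186, 2)))) = Add(Mul(4, 5184), Mul(-1, Mul(Rational(4, 3), 34596))) = Add(20736, Mul(-1, 46128)) = Add(20736, -46128) = -25392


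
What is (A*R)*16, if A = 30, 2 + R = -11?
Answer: -6240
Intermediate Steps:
R = -13 (R = -2 - 11 = -13)
(A*R)*16 = (30*(-13))*16 = -390*16 = -6240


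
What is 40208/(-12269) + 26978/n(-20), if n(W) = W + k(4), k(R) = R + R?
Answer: -165737789/73614 ≈ -2251.4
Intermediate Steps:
k(R) = 2*R
n(W) = 8 + W (n(W) = W + 2*4 = W + 8 = 8 + W)
40208/(-12269) + 26978/n(-20) = 40208/(-12269) + 26978/(8 - 20) = 40208*(-1/12269) + 26978/(-12) = -40208/12269 + 26978*(-1/12) = -40208/12269 - 13489/6 = -165737789/73614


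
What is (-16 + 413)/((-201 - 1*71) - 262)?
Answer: -397/534 ≈ -0.74345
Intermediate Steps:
(-16 + 413)/((-201 - 1*71) - 262) = 397/((-201 - 71) - 262) = 397/(-272 - 262) = 397/(-534) = 397*(-1/534) = -397/534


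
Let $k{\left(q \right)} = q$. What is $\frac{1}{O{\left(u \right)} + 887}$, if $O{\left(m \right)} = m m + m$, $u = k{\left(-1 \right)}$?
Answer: $\frac{1}{887} \approx 0.0011274$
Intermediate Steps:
$u = -1$
$O{\left(m \right)} = m + m^{2}$ ($O{\left(m \right)} = m^{2} + m = m + m^{2}$)
$\frac{1}{O{\left(u \right)} + 887} = \frac{1}{- (1 - 1) + 887} = \frac{1}{\left(-1\right) 0 + 887} = \frac{1}{0 + 887} = \frac{1}{887}$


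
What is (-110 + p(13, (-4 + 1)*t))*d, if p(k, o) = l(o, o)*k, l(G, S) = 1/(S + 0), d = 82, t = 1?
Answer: -28126/3 ≈ -9375.3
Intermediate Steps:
l(G, S) = 1/S
p(k, o) = k/o
(-110 + p(13, (-4 + 1)*t))*d = (-110 + 13/(((-4 + 1)*1)))*82 = (-110 + 13/((-3*1)))*82 = (-110 + 13/(-3))*82 = (-110 + 13*(-⅓))*82 = (-110 - 13/3)*82 = -343/3*82 = -28126/3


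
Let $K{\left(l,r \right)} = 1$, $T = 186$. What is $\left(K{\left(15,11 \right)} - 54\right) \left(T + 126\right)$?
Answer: $-16536$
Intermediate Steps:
$\left(K{\left(15,11 \right)} - 54\right) \left(T + 126\right) = \left(1 - 54\right) \left(186 + 126\right) = \left(-53\right) 312 = -16536$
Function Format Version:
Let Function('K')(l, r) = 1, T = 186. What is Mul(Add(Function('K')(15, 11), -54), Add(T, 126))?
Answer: -16536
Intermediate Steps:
Mul(Add(Function('K')(15, 11), -54), Add(T, 126)) = Mul(Add(1, -54), Add(186, 126)) = Mul(-53, 312) = -16536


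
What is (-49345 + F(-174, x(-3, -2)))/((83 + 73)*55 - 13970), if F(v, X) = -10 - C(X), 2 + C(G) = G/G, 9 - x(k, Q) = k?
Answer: 24677/2695 ≈ 9.1566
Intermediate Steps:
x(k, Q) = 9 - k
C(G) = -1 (C(G) = -2 + G/G = -2 + 1 = -1)
F(v, X) = -9 (F(v, X) = -10 - 1*(-1) = -10 + 1 = -9)
(-49345 + F(-174, x(-3, -2)))/((83 + 73)*55 - 13970) = (-49345 - 9)/((83 + 73)*55 - 13970) = -49354/(156*55 - 13970) = -49354/(8580 - 13970) = -49354/(-5390) = -49354*(-1/5390) = 24677/2695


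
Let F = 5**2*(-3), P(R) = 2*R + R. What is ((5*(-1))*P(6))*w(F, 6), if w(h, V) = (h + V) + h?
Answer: 12960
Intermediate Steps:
P(R) = 3*R
F = -75 (F = 25*(-3) = -75)
w(h, V) = V + 2*h (w(h, V) = (V + h) + h = V + 2*h)
((5*(-1))*P(6))*w(F, 6) = ((5*(-1))*(3*6))*(6 + 2*(-75)) = (-5*18)*(6 - 150) = -90*(-144) = 12960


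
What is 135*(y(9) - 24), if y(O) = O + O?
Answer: -810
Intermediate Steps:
y(O) = 2*O
135*(y(9) - 24) = 135*(2*9 - 24) = 135*(18 - 24) = 135*(-6) = -810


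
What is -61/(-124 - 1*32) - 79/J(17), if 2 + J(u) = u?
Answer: -3803/780 ≈ -4.8756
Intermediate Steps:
J(u) = -2 + u
-61/(-124 - 1*32) - 79/J(17) = -61/(-124 - 1*32) - 79/(-2 + 17) = -61/(-124 - 32) - 79/15 = -61/(-156) - 79*1/15 = -61*(-1/156) - 79/15 = 61/156 - 79/15 = -3803/780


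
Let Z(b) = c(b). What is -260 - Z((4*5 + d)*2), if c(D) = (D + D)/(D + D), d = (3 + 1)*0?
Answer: -261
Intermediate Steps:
d = 0 (d = 4*0 = 0)
c(D) = 1 (c(D) = (2*D)/((2*D)) = (2*D)*(1/(2*D)) = 1)
Z(b) = 1
-260 - Z((4*5 + d)*2) = -260 - 1*1 = -260 - 1 = -261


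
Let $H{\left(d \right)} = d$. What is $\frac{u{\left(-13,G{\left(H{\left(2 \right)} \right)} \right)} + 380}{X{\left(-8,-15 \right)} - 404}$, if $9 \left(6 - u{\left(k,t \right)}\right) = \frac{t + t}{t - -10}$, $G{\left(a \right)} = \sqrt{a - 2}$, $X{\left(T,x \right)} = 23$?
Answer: $- \frac{386}{381} \approx -1.0131$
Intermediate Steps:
$G{\left(a \right)} = \sqrt{-2 + a}$
$u{\left(k,t \right)} = 6 - \frac{2 t}{9 \left(10 + t\right)}$ ($u{\left(k,t \right)} = 6 - \frac{\left(t + t\right) \frac{1}{t - -10}}{9} = 6 - \frac{2 t \frac{1}{t + 10}}{9} = 6 - \frac{2 t \frac{1}{10 + t}}{9} = 6 - \frac{2 t}{9 \left(10 + t\right)}$)
$\frac{u{\left(-13,G{\left(H{\left(2 \right)} \right)} \right)} + 380}{X{\left(-8,-15 \right)} - 404} = \frac{\frac{4 \left(135 + 13 \sqrt{-2 + 2}\right)}{9 \left(10 + \sqrt{-2 + 2}\right)} + 380}{23 - 404} = \frac{\frac{4 \left(135 + 13 \sqrt{0}\right)}{9 \left(10 + \sqrt{0}\right)} + 380}{-381} = \left(\frac{4 \left(135 + 13 \cdot 0\right)}{9 \left(10 + 0\right)} + 380\right) \left(- \frac{1}{381}\right) = \left(\frac{4 \left(135 + 0\right)}{9 \cdot 10} + 380\right) \left(- \frac{1}{381}\right) = \left(\frac{4}{9} \cdot \frac{1}{10} \cdot 135 + 380\right) \left(- \frac{1}{381}\right) = \left(6 + 380\right) \left(- \frac{1}{381}\right) = 386 \left(- \frac{1}{381}\right) = - \frac{386}{381}$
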